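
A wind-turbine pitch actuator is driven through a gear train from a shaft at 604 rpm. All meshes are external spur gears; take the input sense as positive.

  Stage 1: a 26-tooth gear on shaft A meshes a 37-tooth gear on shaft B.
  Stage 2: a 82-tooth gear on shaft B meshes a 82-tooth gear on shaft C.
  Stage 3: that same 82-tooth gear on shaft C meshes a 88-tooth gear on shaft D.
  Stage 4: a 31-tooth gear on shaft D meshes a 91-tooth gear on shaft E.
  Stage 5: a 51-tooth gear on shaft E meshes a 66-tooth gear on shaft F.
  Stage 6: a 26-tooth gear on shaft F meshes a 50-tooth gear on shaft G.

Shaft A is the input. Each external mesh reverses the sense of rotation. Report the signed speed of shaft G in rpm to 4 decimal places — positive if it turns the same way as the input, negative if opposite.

Stage 1 [26T→37T]: ω = 604.0000×26/37 = 424.4324 rpm, dir flips to −; running = −424.4324
Stage 2 [82T→82T]: ω = 424.4324×82/82 = 424.4324 rpm, dir flips to +; running = +424.4324
Stage 3 [82T→88T]: ω = 424.4324×82/88 = 395.4939 rpm, dir flips to −; running = −395.4939
Stage 4 [31T→91T]: ω = 395.4939×31/91 = 134.7287 rpm, dir flips to +; running = +134.7287
Stage 5 [51T→66T]: ω = 134.7287×51/66 = 104.1085 rpm, dir flips to −; running = −104.1085
Stage 6 [26T→50T]: ω = 104.1085×26/50 = 54.1364 rpm, dir flips to +; running = +54.1364

+54.1364 rpm (same as input, |ω| = 54.1364 rpm)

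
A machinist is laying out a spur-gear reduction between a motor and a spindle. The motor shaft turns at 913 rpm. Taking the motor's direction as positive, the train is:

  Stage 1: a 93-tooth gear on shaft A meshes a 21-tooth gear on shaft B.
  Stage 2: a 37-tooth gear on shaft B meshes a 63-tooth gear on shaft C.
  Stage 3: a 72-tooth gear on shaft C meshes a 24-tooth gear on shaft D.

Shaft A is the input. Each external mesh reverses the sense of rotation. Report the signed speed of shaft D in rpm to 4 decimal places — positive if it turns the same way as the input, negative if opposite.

-7123.8844 rpm (opposite to input, |ω| = 7123.8844 rpm)

Stage 1 [93T→21T]: ω = 913.0000×93/21 = 4043.2857 rpm, dir flips to −; running = −4043.2857
Stage 2 [37T→63T]: ω = 4043.2857×37/63 = 2374.6281 rpm, dir flips to +; running = +2374.6281
Stage 3 [72T→24T]: ω = 2374.6281×72/24 = 7123.8844 rpm, dir flips to −; running = −7123.8844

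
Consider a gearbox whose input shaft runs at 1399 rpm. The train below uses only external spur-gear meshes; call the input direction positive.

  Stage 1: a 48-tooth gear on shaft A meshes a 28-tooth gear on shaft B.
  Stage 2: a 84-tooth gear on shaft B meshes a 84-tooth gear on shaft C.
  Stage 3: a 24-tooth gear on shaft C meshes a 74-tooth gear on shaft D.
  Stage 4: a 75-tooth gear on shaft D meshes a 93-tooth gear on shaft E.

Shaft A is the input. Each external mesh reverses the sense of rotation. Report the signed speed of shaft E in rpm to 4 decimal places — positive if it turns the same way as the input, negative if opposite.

Stage 1 [48T→28T]: ω = 1399.0000×48/28 = 2398.2857 rpm, dir flips to −; running = −2398.2857
Stage 2 [84T→84T]: ω = 2398.2857×84/84 = 2398.2857 rpm, dir flips to +; running = +2398.2857
Stage 3 [24T→74T]: ω = 2398.2857×24/74 = 777.8224 rpm, dir flips to −; running = −777.8224
Stage 4 [75T→93T]: ω = 777.8224×75/93 = 627.2761 rpm, dir flips to +; running = +627.2761

+627.2761 rpm (same as input, |ω| = 627.2761 rpm)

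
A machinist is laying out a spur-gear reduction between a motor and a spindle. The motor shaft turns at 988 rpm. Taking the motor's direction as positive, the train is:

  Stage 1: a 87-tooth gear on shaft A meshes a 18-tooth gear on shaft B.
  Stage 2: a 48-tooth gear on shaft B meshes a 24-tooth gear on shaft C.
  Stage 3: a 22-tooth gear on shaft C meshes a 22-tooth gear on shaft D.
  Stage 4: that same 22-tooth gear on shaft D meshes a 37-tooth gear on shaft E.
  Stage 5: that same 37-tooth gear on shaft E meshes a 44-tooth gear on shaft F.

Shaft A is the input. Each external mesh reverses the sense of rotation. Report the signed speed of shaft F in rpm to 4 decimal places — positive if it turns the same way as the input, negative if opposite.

Stage 1 [87T→18T]: ω = 988.0000×87/18 = 4775.3333 rpm, dir flips to −; running = −4775.3333
Stage 2 [48T→24T]: ω = 4775.3333×48/24 = 9550.6667 rpm, dir flips to +; running = +9550.6667
Stage 3 [22T→22T]: ω = 9550.6667×22/22 = 9550.6667 rpm, dir flips to −; running = −9550.6667
Stage 4 [22T→37T]: ω = 9550.6667×22/37 = 5678.7748 rpm, dir flips to +; running = +5678.7748
Stage 5 [37T→44T]: ω = 5678.7748×37/44 = 4775.3333 rpm, dir flips to −; running = −4775.3333

-4775.3333 rpm (opposite to input, |ω| = 4775.3333 rpm)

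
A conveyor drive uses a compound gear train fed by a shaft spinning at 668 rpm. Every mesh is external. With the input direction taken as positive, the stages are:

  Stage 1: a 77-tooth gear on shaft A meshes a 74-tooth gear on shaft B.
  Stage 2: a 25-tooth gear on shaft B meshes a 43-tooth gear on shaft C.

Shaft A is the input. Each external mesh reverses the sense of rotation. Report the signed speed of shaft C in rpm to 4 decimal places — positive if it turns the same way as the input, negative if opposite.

Stage 1 [77T→74T]: ω = 668.0000×77/74 = 695.0811 rpm, dir flips to −; running = −695.0811
Stage 2 [25T→43T]: ω = 695.0811×25/43 = 404.1169 rpm, dir flips to +; running = +404.1169

+404.1169 rpm (same as input, |ω| = 404.1169 rpm)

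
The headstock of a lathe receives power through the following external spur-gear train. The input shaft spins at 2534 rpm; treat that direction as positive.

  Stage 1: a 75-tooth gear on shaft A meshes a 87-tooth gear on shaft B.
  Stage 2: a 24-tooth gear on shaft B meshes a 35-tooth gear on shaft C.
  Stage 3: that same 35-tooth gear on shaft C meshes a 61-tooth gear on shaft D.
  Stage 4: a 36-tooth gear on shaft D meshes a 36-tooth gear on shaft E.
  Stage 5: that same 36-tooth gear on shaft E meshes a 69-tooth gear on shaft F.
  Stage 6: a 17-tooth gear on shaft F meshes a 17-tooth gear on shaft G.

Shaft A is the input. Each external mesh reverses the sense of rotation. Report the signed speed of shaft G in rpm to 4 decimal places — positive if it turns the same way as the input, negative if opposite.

+448.4184 rpm (same as input, |ω| = 448.4184 rpm)

Stage 1 [75T→87T]: ω = 2534.0000×75/87 = 2184.4828 rpm, dir flips to −; running = −2184.4828
Stage 2 [24T→35T]: ω = 2184.4828×24/35 = 1497.9310 rpm, dir flips to +; running = +1497.9310
Stage 3 [35T→61T]: ω = 1497.9310×35/61 = 859.4686 rpm, dir flips to −; running = −859.4686
Stage 4 [36T→36T]: ω = 859.4686×36/36 = 859.4686 rpm, dir flips to +; running = +859.4686
Stage 5 [36T→69T]: ω = 859.4686×36/69 = 448.4184 rpm, dir flips to −; running = −448.4184
Stage 6 [17T→17T]: ω = 448.4184×17/17 = 448.4184 rpm, dir flips to +; running = +448.4184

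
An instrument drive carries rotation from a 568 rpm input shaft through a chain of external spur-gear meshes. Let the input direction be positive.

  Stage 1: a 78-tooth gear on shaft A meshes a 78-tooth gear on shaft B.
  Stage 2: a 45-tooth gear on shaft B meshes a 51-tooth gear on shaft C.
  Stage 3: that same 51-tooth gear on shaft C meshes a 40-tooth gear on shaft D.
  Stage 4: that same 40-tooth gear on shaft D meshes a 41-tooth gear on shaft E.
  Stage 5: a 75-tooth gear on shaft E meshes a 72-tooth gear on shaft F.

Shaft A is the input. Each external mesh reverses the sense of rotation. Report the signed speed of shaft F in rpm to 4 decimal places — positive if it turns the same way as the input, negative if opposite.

-649.3902 rpm (opposite to input, |ω| = 649.3902 rpm)

Stage 1 [78T→78T]: ω = 568.0000×78/78 = 568.0000 rpm, dir flips to −; running = −568.0000
Stage 2 [45T→51T]: ω = 568.0000×45/51 = 501.1765 rpm, dir flips to +; running = +501.1765
Stage 3 [51T→40T]: ω = 501.1765×51/40 = 639.0000 rpm, dir flips to −; running = −639.0000
Stage 4 [40T→41T]: ω = 639.0000×40/41 = 623.4146 rpm, dir flips to +; running = +623.4146
Stage 5 [75T→72T]: ω = 623.4146×75/72 = 649.3902 rpm, dir flips to −; running = −649.3902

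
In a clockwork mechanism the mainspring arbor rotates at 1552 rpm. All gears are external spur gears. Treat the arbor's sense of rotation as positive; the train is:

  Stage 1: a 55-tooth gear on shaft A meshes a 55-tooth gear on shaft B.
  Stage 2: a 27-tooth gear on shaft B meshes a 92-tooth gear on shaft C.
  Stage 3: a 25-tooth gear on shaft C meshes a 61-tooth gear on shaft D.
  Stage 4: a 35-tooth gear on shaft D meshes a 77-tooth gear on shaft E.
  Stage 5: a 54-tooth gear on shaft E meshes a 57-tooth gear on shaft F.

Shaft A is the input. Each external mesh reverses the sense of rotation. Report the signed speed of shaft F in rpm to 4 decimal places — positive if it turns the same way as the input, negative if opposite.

-80.3848 rpm (opposite to input, |ω| = 80.3848 rpm)

Stage 1 [55T→55T]: ω = 1552.0000×55/55 = 1552.0000 rpm, dir flips to −; running = −1552.0000
Stage 2 [27T→92T]: ω = 1552.0000×27/92 = 455.4783 rpm, dir flips to +; running = +455.4783
Stage 3 [25T→61T]: ω = 455.4783×25/61 = 186.6714 rpm, dir flips to −; running = −186.6714
Stage 4 [35T→77T]: ω = 186.6714×35/77 = 84.8506 rpm, dir flips to +; running = +84.8506
Stage 5 [54T→57T]: ω = 84.8506×54/57 = 80.3848 rpm, dir flips to −; running = −80.3848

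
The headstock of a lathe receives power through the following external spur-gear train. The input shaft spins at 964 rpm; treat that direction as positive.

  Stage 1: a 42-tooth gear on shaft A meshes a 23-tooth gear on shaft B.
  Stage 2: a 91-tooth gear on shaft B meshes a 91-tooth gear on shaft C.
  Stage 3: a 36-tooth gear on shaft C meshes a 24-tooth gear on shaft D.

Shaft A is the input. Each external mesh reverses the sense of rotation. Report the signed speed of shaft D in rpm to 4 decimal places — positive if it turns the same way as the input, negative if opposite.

Stage 1 [42T→23T]: ω = 964.0000×42/23 = 1760.3478 rpm, dir flips to −; running = −1760.3478
Stage 2 [91T→91T]: ω = 1760.3478×91/91 = 1760.3478 rpm, dir flips to +; running = +1760.3478
Stage 3 [36T→24T]: ω = 1760.3478×36/24 = 2640.5217 rpm, dir flips to −; running = −2640.5217

-2640.5217 rpm (opposite to input, |ω| = 2640.5217 rpm)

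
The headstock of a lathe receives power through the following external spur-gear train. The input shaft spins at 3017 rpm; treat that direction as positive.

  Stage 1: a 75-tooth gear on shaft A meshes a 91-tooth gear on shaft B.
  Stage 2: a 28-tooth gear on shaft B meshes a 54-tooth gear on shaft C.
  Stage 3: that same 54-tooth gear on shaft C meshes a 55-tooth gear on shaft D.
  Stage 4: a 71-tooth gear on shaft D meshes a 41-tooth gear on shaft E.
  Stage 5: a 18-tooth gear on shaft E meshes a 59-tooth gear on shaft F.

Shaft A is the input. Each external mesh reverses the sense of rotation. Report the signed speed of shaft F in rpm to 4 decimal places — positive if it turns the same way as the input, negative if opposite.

Stage 1 [75T→91T]: ω = 3017.0000×75/91 = 2486.5385 rpm, dir flips to −; running = −2486.5385
Stage 2 [28T→54T]: ω = 2486.5385×28/54 = 1289.3162 rpm, dir flips to +; running = +1289.3162
Stage 3 [54T→55T]: ω = 1289.3162×54/55 = 1265.8741 rpm, dir flips to −; running = −1265.8741
Stage 4 [71T→41T]: ω = 1265.8741×71/41 = 2192.1235 rpm, dir flips to +; running = +2192.1235
Stage 5 [18T→59T]: ω = 2192.1235×18/59 = 668.7834 rpm, dir flips to −; running = −668.7834

-668.7834 rpm (opposite to input, |ω| = 668.7834 rpm)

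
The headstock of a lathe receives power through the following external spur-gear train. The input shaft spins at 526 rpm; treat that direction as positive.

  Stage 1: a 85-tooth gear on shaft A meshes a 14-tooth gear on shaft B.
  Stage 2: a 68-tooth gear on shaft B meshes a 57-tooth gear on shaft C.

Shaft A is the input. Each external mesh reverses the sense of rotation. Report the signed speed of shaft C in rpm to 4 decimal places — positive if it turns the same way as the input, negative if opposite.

+3809.8747 rpm (same as input, |ω| = 3809.8747 rpm)

Stage 1 [85T→14T]: ω = 526.0000×85/14 = 3193.5714 rpm, dir flips to −; running = −3193.5714
Stage 2 [68T→57T]: ω = 3193.5714×68/57 = 3809.8747 rpm, dir flips to +; running = +3809.8747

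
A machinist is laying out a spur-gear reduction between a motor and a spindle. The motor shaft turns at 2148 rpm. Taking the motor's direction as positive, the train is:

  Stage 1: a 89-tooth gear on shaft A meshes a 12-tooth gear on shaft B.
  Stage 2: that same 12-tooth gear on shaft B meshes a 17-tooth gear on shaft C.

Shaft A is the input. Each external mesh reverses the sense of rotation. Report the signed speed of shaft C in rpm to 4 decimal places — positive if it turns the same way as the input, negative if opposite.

+11245.4118 rpm (same as input, |ω| = 11245.4118 rpm)

Stage 1 [89T→12T]: ω = 2148.0000×89/12 = 15931.0000 rpm, dir flips to −; running = −15931.0000
Stage 2 [12T→17T]: ω = 15931.0000×12/17 = 11245.4118 rpm, dir flips to +; running = +11245.4118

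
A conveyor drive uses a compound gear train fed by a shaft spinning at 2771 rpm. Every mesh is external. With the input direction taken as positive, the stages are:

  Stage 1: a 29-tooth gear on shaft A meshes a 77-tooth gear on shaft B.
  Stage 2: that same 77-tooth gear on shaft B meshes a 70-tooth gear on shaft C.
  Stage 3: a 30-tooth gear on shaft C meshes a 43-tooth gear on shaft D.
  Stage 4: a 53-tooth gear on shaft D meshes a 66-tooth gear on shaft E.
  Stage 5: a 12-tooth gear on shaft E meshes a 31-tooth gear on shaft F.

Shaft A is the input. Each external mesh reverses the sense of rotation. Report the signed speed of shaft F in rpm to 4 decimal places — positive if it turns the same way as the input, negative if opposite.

-248.9664 rpm (opposite to input, |ω| = 248.9664 rpm)

Stage 1 [29T→77T]: ω = 2771.0000×29/77 = 1043.6234 rpm, dir flips to −; running = −1043.6234
Stage 2 [77T→70T]: ω = 1043.6234×77/70 = 1147.9857 rpm, dir flips to +; running = +1147.9857
Stage 3 [30T→43T]: ω = 1147.9857×30/43 = 800.9203 rpm, dir flips to −; running = −800.9203
Stage 4 [53T→66T]: ω = 800.9203×53/66 = 643.1632 rpm, dir flips to +; running = +643.1632
Stage 5 [12T→31T]: ω = 643.1632×12/31 = 248.9664 rpm, dir flips to −; running = −248.9664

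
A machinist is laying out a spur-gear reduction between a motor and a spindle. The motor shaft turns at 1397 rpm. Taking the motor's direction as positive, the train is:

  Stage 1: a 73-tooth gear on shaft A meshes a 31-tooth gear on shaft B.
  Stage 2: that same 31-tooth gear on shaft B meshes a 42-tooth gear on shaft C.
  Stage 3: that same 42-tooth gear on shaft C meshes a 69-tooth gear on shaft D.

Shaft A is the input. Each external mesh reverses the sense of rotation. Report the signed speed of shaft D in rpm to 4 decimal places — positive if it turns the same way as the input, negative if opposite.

-1477.9855 rpm (opposite to input, |ω| = 1477.9855 rpm)

Stage 1 [73T→31T]: ω = 1397.0000×73/31 = 3289.7097 rpm, dir flips to −; running = −3289.7097
Stage 2 [31T→42T]: ω = 3289.7097×31/42 = 2428.1190 rpm, dir flips to +; running = +2428.1190
Stage 3 [42T→69T]: ω = 2428.1190×42/69 = 1477.9855 rpm, dir flips to −; running = −1477.9855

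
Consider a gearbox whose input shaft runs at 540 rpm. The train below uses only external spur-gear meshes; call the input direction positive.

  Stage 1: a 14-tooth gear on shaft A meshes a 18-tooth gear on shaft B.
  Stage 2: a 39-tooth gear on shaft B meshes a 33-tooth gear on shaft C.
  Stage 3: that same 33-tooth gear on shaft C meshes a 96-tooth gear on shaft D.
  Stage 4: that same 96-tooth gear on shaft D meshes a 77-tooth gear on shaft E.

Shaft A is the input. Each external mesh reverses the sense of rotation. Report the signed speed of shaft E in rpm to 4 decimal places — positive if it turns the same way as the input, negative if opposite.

Stage 1 [14T→18T]: ω = 540.0000×14/18 = 420.0000 rpm, dir flips to −; running = −420.0000
Stage 2 [39T→33T]: ω = 420.0000×39/33 = 496.3636 rpm, dir flips to +; running = +496.3636
Stage 3 [33T→96T]: ω = 496.3636×33/96 = 170.6250 rpm, dir flips to −; running = −170.6250
Stage 4 [96T→77T]: ω = 170.6250×96/77 = 212.7273 rpm, dir flips to +; running = +212.7273

+212.7273 rpm (same as input, |ω| = 212.7273 rpm)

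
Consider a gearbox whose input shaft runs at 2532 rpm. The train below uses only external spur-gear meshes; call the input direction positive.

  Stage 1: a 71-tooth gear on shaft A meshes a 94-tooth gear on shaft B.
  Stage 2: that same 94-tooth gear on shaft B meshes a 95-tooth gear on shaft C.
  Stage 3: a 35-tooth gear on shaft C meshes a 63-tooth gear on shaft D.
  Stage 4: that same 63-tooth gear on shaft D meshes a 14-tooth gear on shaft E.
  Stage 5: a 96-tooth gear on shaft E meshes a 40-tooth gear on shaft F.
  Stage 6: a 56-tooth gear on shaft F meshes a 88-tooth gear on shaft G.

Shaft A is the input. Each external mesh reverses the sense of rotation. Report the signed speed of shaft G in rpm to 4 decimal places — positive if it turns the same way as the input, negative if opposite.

+7225.2861 rpm (same as input, |ω| = 7225.2861 rpm)

Stage 1 [71T→94T]: ω = 2532.0000×71/94 = 1912.4681 rpm, dir flips to −; running = −1912.4681
Stage 2 [94T→95T]: ω = 1912.4681×94/95 = 1892.3368 rpm, dir flips to +; running = +1892.3368
Stage 3 [35T→63T]: ω = 1892.3368×35/63 = 1051.2982 rpm, dir flips to −; running = −1051.2982
Stage 4 [63T→14T]: ω = 1051.2982×63/14 = 4730.8421 rpm, dir flips to +; running = +4730.8421
Stage 5 [96T→40T]: ω = 4730.8421×96/40 = 11354.0211 rpm, dir flips to −; running = −11354.0211
Stage 6 [56T→88T]: ω = 11354.0211×56/88 = 7225.2861 rpm, dir flips to +; running = +7225.2861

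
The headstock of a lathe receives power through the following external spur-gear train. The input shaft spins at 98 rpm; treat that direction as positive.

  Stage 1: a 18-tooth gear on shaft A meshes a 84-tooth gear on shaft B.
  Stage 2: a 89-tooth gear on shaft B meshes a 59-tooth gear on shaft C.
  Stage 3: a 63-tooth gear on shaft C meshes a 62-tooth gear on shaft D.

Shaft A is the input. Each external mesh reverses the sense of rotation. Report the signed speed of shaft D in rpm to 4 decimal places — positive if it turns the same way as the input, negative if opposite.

Stage 1 [18T→84T]: ω = 98.0000×18/84 = 21.0000 rpm, dir flips to −; running = −21.0000
Stage 2 [89T→59T]: ω = 21.0000×89/59 = 31.6780 rpm, dir flips to +; running = +31.6780
Stage 3 [63T→62T]: ω = 31.6780×63/62 = 32.1889 rpm, dir flips to −; running = −32.1889

-32.1889 rpm (opposite to input, |ω| = 32.1889 rpm)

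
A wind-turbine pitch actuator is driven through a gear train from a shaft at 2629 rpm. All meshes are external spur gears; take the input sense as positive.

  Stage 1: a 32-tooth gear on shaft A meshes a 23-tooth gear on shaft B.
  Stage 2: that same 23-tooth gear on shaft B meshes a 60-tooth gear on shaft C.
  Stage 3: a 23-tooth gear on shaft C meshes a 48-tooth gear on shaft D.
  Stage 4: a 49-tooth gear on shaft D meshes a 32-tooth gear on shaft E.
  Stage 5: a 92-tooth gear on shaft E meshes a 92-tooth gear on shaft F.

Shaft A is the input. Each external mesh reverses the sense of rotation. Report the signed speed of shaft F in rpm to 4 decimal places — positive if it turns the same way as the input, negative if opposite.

-1028.7788 rpm (opposite to input, |ω| = 1028.7788 rpm)

Stage 1 [32T→23T]: ω = 2629.0000×32/23 = 3657.7391 rpm, dir flips to −; running = −3657.7391
Stage 2 [23T→60T]: ω = 3657.7391×23/60 = 1402.1333 rpm, dir flips to +; running = +1402.1333
Stage 3 [23T→48T]: ω = 1402.1333×23/48 = 671.8556 rpm, dir flips to −; running = −671.8556
Stage 4 [49T→32T]: ω = 671.8556×49/32 = 1028.7788 rpm, dir flips to +; running = +1028.7788
Stage 5 [92T→92T]: ω = 1028.7788×92/92 = 1028.7788 rpm, dir flips to −; running = −1028.7788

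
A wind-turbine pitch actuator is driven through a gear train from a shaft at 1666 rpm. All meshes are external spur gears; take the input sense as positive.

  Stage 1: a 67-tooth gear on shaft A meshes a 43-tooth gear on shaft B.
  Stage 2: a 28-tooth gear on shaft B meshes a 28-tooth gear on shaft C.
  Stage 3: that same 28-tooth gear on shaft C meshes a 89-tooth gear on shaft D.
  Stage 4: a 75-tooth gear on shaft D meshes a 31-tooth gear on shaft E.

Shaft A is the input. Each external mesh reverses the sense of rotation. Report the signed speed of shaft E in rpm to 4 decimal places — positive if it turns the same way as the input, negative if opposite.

Stage 1 [67T→43T]: ω = 1666.0000×67/43 = 2595.8605 rpm, dir flips to −; running = −2595.8605
Stage 2 [28T→28T]: ω = 2595.8605×28/28 = 2595.8605 rpm, dir flips to +; running = +2595.8605
Stage 3 [28T→89T]: ω = 2595.8605×28/89 = 816.6752 rpm, dir flips to −; running = −816.6752
Stage 4 [75T→31T]: ω = 816.6752×75/31 = 1975.8271 rpm, dir flips to +; running = +1975.8271

+1975.8271 rpm (same as input, |ω| = 1975.8271 rpm)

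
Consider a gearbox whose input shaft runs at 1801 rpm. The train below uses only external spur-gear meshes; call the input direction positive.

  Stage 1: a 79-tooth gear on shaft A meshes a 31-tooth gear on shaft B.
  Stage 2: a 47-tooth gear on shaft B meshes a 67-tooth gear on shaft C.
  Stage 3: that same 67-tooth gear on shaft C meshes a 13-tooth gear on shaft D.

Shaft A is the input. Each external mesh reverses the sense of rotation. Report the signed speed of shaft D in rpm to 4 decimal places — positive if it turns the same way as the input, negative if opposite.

-16593.3325 rpm (opposite to input, |ω| = 16593.3325 rpm)

Stage 1 [79T→31T]: ω = 1801.0000×79/31 = 4589.6452 rpm, dir flips to −; running = −4589.6452
Stage 2 [47T→67T]: ω = 4589.6452×47/67 = 3219.6018 rpm, dir flips to +; running = +3219.6018
Stage 3 [67T→13T]: ω = 3219.6018×67/13 = 16593.3325 rpm, dir flips to −; running = −16593.3325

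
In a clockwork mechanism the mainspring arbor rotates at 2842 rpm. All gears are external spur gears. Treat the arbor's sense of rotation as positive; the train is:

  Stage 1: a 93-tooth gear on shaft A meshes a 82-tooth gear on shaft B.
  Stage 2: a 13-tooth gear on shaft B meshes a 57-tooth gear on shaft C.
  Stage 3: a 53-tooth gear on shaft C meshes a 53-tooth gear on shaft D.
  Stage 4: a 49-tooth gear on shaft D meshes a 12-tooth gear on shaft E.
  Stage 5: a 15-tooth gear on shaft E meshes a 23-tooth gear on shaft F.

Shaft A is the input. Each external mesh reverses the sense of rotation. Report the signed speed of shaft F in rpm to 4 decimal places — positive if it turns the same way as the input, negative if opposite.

Stage 1 [93T→82T]: ω = 2842.0000×93/82 = 3223.2439 rpm, dir flips to −; running = −3223.2439
Stage 2 [13T→57T]: ω = 3223.2439×13/57 = 735.1258 rpm, dir flips to +; running = +735.1258
Stage 3 [53T→53T]: ω = 735.1258×53/53 = 735.1258 rpm, dir flips to −; running = −735.1258
Stage 4 [49T→12T]: ω = 735.1258×49/12 = 3001.7637 rpm, dir flips to +; running = +3001.7637
Stage 5 [15T→23T]: ω = 3001.7637×15/23 = 1957.6720 rpm, dir flips to −; running = −1957.6720

-1957.6720 rpm (opposite to input, |ω| = 1957.6720 rpm)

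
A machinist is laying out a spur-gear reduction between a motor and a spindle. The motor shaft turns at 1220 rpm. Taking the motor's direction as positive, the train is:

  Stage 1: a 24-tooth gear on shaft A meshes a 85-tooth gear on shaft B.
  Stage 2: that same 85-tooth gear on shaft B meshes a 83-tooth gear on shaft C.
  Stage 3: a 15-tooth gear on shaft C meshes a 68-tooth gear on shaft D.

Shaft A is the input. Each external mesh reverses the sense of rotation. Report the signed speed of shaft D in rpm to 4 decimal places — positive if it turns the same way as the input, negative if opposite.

-77.8172 rpm (opposite to input, |ω| = 77.8172 rpm)

Stage 1 [24T→85T]: ω = 1220.0000×24/85 = 344.4706 rpm, dir flips to −; running = −344.4706
Stage 2 [85T→83T]: ω = 344.4706×85/83 = 352.7711 rpm, dir flips to +; running = +352.7711
Stage 3 [15T→68T]: ω = 352.7711×15/68 = 77.8172 rpm, dir flips to −; running = −77.8172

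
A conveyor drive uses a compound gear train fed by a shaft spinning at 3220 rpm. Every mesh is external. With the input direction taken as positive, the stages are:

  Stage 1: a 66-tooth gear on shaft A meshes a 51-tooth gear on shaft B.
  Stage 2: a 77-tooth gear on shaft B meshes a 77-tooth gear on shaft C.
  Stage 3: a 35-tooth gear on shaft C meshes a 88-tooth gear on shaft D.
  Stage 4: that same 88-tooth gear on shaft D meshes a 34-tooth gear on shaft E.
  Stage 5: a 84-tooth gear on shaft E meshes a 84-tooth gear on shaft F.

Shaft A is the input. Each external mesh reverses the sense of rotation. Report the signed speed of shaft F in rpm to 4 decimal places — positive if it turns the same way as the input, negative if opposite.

-4289.6194 rpm (opposite to input, |ω| = 4289.6194 rpm)

Stage 1 [66T→51T]: ω = 3220.0000×66/51 = 4167.0588 rpm, dir flips to −; running = −4167.0588
Stage 2 [77T→77T]: ω = 4167.0588×77/77 = 4167.0588 rpm, dir flips to +; running = +4167.0588
Stage 3 [35T→88T]: ω = 4167.0588×35/88 = 1657.3529 rpm, dir flips to −; running = −1657.3529
Stage 4 [88T→34T]: ω = 1657.3529×88/34 = 4289.6194 rpm, dir flips to +; running = +4289.6194
Stage 5 [84T→84T]: ω = 4289.6194×84/84 = 4289.6194 rpm, dir flips to −; running = −4289.6194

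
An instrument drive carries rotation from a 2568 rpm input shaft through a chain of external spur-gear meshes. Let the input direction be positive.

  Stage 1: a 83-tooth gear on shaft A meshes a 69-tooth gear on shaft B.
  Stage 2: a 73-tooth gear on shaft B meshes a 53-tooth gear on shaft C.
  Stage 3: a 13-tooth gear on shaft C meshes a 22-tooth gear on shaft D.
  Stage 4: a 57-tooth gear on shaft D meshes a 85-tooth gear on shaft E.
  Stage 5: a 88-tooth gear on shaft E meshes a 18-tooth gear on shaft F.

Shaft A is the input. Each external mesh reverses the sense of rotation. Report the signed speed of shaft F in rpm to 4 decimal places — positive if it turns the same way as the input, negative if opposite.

-8242.4777 rpm (opposite to input, |ω| = 8242.4777 rpm)

Stage 1 [83T→69T]: ω = 2568.0000×83/69 = 3089.0435 rpm, dir flips to −; running = −3089.0435
Stage 2 [73T→53T]: ω = 3089.0435×73/53 = 4254.7203 rpm, dir flips to +; running = +4254.7203
Stage 3 [13T→22T]: ω = 4254.7203×13/22 = 2514.1529 rpm, dir flips to −; running = −2514.1529
Stage 4 [57T→85T]: ω = 2514.1529×57/85 = 1685.9613 rpm, dir flips to +; running = +1685.9613
Stage 5 [88T→18T]: ω = 1685.9613×88/18 = 8242.4777 rpm, dir flips to −; running = −8242.4777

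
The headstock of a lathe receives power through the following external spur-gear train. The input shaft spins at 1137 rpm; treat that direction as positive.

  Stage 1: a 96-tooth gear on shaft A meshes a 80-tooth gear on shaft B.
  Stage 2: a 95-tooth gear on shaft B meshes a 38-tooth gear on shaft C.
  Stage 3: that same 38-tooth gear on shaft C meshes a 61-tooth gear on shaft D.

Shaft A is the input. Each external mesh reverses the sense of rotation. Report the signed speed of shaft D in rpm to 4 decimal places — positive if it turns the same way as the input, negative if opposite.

-2124.8852 rpm (opposite to input, |ω| = 2124.8852 rpm)

Stage 1 [96T→80T]: ω = 1137.0000×96/80 = 1364.4000 rpm, dir flips to −; running = −1364.4000
Stage 2 [95T→38T]: ω = 1364.4000×95/38 = 3411.0000 rpm, dir flips to +; running = +3411.0000
Stage 3 [38T→61T]: ω = 3411.0000×38/61 = 2124.8852 rpm, dir flips to −; running = −2124.8852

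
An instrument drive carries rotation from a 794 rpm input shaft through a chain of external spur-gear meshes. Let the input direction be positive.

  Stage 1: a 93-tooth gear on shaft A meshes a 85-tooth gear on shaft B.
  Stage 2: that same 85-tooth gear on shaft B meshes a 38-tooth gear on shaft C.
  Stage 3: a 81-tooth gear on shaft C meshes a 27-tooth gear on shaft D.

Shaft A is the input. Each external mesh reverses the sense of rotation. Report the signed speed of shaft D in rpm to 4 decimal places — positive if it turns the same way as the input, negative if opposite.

-5829.6316 rpm (opposite to input, |ω| = 5829.6316 rpm)

Stage 1 [93T→85T]: ω = 794.0000×93/85 = 868.7294 rpm, dir flips to −; running = −868.7294
Stage 2 [85T→38T]: ω = 868.7294×85/38 = 1943.2105 rpm, dir flips to +; running = +1943.2105
Stage 3 [81T→27T]: ω = 1943.2105×81/27 = 5829.6316 rpm, dir flips to −; running = −5829.6316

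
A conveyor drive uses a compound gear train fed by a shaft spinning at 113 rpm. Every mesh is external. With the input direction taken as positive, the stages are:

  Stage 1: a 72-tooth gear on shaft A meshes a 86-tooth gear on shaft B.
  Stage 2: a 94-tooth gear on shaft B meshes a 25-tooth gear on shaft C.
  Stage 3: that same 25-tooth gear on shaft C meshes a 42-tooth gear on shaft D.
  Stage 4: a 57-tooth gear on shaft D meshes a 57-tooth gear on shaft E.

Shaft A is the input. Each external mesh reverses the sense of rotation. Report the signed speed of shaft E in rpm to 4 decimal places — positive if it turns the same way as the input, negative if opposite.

Stage 1 [72T→86T]: ω = 113.0000×72/86 = 94.6047 rpm, dir flips to −; running = −94.6047
Stage 2 [94T→25T]: ω = 94.6047×94/25 = 355.7135 rpm, dir flips to +; running = +355.7135
Stage 3 [25T→42T]: ω = 355.7135×25/42 = 211.7342 rpm, dir flips to −; running = −211.7342
Stage 4 [57T→57T]: ω = 211.7342×57/57 = 211.7342 rpm, dir flips to +; running = +211.7342

+211.7342 rpm (same as input, |ω| = 211.7342 rpm)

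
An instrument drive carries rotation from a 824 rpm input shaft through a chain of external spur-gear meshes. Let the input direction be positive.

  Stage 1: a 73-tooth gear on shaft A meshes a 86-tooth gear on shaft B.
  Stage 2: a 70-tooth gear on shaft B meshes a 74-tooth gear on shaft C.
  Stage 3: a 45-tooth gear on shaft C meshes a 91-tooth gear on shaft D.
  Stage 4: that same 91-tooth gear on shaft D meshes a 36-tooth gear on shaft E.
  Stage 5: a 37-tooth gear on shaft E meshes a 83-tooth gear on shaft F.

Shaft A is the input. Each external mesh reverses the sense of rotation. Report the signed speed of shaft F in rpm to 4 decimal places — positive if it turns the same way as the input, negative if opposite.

-368.6817 rpm (opposite to input, |ω| = 368.6817 rpm)

Stage 1 [73T→86T]: ω = 824.0000×73/86 = 699.4419 rpm, dir flips to −; running = −699.4419
Stage 2 [70T→74T]: ω = 699.4419×70/74 = 661.6342 rpm, dir flips to +; running = +661.6342
Stage 3 [45T→91T]: ω = 661.6342×45/91 = 327.1817 rpm, dir flips to −; running = −327.1817
Stage 4 [91T→36T]: ω = 327.1817×91/36 = 827.0427 rpm, dir flips to +; running = +827.0427
Stage 5 [37T→83T]: ω = 827.0427×37/83 = 368.6817 rpm, dir flips to −; running = −368.6817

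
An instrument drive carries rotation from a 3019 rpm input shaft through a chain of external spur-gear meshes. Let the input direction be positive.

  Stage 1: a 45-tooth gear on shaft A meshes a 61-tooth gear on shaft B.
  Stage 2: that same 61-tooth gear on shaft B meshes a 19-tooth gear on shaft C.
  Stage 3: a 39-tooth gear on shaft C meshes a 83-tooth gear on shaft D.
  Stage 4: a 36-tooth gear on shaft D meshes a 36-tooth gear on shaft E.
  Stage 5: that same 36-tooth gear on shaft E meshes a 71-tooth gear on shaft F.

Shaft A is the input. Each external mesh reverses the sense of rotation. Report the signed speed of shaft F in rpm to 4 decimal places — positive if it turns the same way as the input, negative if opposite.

-1703.5414 rpm (opposite to input, |ω| = 1703.5414 rpm)

Stage 1 [45T→61T]: ω = 3019.0000×45/61 = 2227.1311 rpm, dir flips to −; running = −2227.1311
Stage 2 [61T→19T]: ω = 2227.1311×61/19 = 7150.2632 rpm, dir flips to +; running = +7150.2632
Stage 3 [39T→83T]: ω = 7150.2632×39/83 = 3359.7622 rpm, dir flips to −; running = −3359.7622
Stage 4 [36T→36T]: ω = 3359.7622×36/36 = 3359.7622 rpm, dir flips to +; running = +3359.7622
Stage 5 [36T→71T]: ω = 3359.7622×36/71 = 1703.5414 rpm, dir flips to −; running = −1703.5414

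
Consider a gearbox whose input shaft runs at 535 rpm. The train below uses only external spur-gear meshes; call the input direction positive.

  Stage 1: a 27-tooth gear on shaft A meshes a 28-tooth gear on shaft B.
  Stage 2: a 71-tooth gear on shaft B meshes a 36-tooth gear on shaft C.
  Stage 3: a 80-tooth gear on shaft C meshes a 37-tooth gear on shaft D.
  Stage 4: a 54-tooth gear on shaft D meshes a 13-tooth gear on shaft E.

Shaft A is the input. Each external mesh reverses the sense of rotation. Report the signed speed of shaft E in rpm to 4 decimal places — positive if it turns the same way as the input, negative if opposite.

+9138.0606 rpm (same as input, |ω| = 9138.0606 rpm)

Stage 1 [27T→28T]: ω = 535.0000×27/28 = 515.8929 rpm, dir flips to −; running = −515.8929
Stage 2 [71T→36T]: ω = 515.8929×71/36 = 1017.4554 rpm, dir flips to +; running = +1017.4554
Stage 3 [80T→37T]: ω = 1017.4554×80/37 = 2199.9035 rpm, dir flips to −; running = −2199.9035
Stage 4 [54T→13T]: ω = 2199.9035×54/13 = 9138.0606 rpm, dir flips to +; running = +9138.0606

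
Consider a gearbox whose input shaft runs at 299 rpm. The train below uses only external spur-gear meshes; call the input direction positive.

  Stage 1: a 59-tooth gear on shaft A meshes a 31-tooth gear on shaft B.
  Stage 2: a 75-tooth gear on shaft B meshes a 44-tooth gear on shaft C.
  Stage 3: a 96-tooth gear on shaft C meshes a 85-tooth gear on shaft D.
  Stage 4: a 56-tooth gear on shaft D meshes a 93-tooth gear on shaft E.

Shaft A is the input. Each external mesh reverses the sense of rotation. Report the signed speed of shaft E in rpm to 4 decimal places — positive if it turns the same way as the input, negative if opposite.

Stage 1 [59T→31T]: ω = 299.0000×59/31 = 569.0645 rpm, dir flips to −; running = −569.0645
Stage 2 [75T→44T]: ω = 569.0645×75/44 = 969.9963 rpm, dir flips to +; running = +969.9963
Stage 3 [96T→85T]: ω = 969.9963×96/85 = 1095.5253 rpm, dir flips to −; running = −1095.5253
Stage 4 [56T→93T]: ω = 1095.5253×56/93 = 659.6711 rpm, dir flips to +; running = +659.6711

+659.6711 rpm (same as input, |ω| = 659.6711 rpm)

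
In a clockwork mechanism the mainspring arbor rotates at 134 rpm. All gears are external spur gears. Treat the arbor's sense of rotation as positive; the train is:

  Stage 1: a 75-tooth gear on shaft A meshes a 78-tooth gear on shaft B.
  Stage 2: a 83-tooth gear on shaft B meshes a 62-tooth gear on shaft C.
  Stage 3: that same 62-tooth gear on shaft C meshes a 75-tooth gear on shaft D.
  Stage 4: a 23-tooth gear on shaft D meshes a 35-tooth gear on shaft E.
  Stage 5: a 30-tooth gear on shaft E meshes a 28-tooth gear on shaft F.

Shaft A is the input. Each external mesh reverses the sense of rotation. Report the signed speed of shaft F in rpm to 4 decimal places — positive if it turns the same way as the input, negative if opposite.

Stage 1 [75T→78T]: ω = 134.0000×75/78 = 128.8462 rpm, dir flips to −; running = −128.8462
Stage 2 [83T→62T]: ω = 128.8462×83/62 = 172.4876 rpm, dir flips to +; running = +172.4876
Stage 3 [62T→75T]: ω = 172.4876×62/75 = 142.5897 rpm, dir flips to −; running = −142.5897
Stage 4 [23T→35T]: ω = 142.5897×23/35 = 93.7018 rpm, dir flips to +; running = +93.7018
Stage 5 [30T→28T]: ω = 93.7018×30/28 = 100.3948 rpm, dir flips to −; running = −100.3948

-100.3948 rpm (opposite to input, |ω| = 100.3948 rpm)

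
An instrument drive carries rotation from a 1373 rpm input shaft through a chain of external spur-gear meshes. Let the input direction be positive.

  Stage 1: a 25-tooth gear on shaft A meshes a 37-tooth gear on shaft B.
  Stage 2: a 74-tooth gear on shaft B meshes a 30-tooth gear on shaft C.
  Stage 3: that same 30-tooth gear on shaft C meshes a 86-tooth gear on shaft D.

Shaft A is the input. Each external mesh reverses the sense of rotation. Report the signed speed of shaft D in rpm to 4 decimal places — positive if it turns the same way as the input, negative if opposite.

Stage 1 [25T→37T]: ω = 1373.0000×25/37 = 927.7027 rpm, dir flips to −; running = −927.7027
Stage 2 [74T→30T]: ω = 927.7027×74/30 = 2288.3333 rpm, dir flips to +; running = +2288.3333
Stage 3 [30T→86T]: ω = 2288.3333×30/86 = 798.2558 rpm, dir flips to −; running = −798.2558

-798.2558 rpm (opposite to input, |ω| = 798.2558 rpm)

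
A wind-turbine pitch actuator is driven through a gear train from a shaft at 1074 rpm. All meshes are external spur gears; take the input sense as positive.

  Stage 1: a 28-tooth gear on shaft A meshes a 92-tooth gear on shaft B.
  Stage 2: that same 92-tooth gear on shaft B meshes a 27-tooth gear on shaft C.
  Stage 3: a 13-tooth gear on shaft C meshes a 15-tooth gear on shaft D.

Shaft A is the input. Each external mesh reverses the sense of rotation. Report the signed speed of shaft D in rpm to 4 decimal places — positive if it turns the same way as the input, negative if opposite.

-965.2741 rpm (opposite to input, |ω| = 965.2741 rpm)

Stage 1 [28T→92T]: ω = 1074.0000×28/92 = 326.8696 rpm, dir flips to −; running = −326.8696
Stage 2 [92T→27T]: ω = 326.8696×92/27 = 1113.7778 rpm, dir flips to +; running = +1113.7778
Stage 3 [13T→15T]: ω = 1113.7778×13/15 = 965.2741 rpm, dir flips to −; running = −965.2741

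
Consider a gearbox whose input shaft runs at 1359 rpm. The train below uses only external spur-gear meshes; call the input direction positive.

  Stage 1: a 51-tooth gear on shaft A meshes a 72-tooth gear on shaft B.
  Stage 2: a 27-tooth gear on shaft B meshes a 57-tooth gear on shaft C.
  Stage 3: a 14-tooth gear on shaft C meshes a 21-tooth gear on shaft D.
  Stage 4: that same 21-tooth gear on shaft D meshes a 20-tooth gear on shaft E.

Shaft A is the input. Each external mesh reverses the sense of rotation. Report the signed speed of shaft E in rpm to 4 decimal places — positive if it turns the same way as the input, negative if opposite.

+319.1862 rpm (same as input, |ω| = 319.1862 rpm)

Stage 1 [51T→72T]: ω = 1359.0000×51/72 = 962.6250 rpm, dir flips to −; running = −962.6250
Stage 2 [27T→57T]: ω = 962.6250×27/57 = 455.9803 rpm, dir flips to +; running = +455.9803
Stage 3 [14T→21T]: ω = 455.9803×14/21 = 303.9868 rpm, dir flips to −; running = −303.9868
Stage 4 [21T→20T]: ω = 303.9868×21/20 = 319.1862 rpm, dir flips to +; running = +319.1862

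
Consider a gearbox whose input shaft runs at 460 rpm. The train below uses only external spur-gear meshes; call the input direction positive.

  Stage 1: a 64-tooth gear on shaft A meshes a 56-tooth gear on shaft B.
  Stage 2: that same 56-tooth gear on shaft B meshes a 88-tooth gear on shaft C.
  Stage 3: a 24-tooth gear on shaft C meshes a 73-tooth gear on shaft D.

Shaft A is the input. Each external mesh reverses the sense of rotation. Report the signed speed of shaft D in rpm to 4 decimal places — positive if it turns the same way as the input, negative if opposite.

-109.9875 rpm (opposite to input, |ω| = 109.9875 rpm)

Stage 1 [64T→56T]: ω = 460.0000×64/56 = 525.7143 rpm, dir flips to −; running = −525.7143
Stage 2 [56T→88T]: ω = 525.7143×56/88 = 334.5455 rpm, dir flips to +; running = +334.5455
Stage 3 [24T→73T]: ω = 334.5455×24/73 = 109.9875 rpm, dir flips to −; running = −109.9875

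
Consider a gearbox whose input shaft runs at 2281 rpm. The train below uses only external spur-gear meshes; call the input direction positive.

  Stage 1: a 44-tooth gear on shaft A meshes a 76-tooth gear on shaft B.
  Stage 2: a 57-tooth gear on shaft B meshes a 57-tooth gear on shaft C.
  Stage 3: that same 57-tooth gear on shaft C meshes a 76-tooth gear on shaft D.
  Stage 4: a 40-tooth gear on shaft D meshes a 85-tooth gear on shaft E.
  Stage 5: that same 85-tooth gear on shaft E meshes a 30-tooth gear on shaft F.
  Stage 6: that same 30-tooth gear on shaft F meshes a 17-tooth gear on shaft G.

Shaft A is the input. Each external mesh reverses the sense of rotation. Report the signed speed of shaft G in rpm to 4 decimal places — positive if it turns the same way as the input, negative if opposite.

+2330.4334 rpm (same as input, |ω| = 2330.4334 rpm)

Stage 1 [44T→76T]: ω = 2281.0000×44/76 = 1320.5789 rpm, dir flips to −; running = −1320.5789
Stage 2 [57T→57T]: ω = 1320.5789×57/57 = 1320.5789 rpm, dir flips to +; running = +1320.5789
Stage 3 [57T→76T]: ω = 1320.5789×57/76 = 990.4342 rpm, dir flips to −; running = −990.4342
Stage 4 [40T→85T]: ω = 990.4342×40/85 = 466.0867 rpm, dir flips to +; running = +466.0867
Stage 5 [85T→30T]: ω = 466.0867×85/30 = 1320.5789 rpm, dir flips to −; running = −1320.5789
Stage 6 [30T→17T]: ω = 1320.5789×30/17 = 2330.4334 rpm, dir flips to +; running = +2330.4334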